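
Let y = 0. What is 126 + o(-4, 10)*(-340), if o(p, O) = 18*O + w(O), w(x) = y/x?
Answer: -61074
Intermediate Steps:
w(x) = 0 (w(x) = 0/x = 0)
o(p, O) = 18*O (o(p, O) = 18*O + 0 = 18*O)
126 + o(-4, 10)*(-340) = 126 + (18*10)*(-340) = 126 + 180*(-340) = 126 - 61200 = -61074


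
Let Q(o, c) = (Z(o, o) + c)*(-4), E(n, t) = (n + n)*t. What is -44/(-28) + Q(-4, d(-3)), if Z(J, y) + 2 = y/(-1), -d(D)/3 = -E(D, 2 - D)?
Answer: 2475/7 ≈ 353.57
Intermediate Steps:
E(n, t) = 2*n*t (E(n, t) = (2*n)*t = 2*n*t)
d(D) = 6*D*(2 - D) (d(D) = -(-3)*2*D*(2 - D) = -(-6)*D*(2 - D) = 6*D*(2 - D))
Z(J, y) = -2 - y (Z(J, y) = -2 + y/(-1) = -2 + y*(-1) = -2 - y)
Q(o, c) = 8 - 4*c + 4*o (Q(o, c) = ((-2 - o) + c)*(-4) = (-2 + c - o)*(-4) = 8 - 4*c + 4*o)
-44/(-28) + Q(-4, d(-3)) = -44/(-28) + (8 - 24*(-3)*(2 - 1*(-3)) + 4*(-4)) = -44*(-1/28) + (8 - 24*(-3)*(2 + 3) - 16) = 11/7 + (8 - 24*(-3)*5 - 16) = 11/7 + (8 - 4*(-90) - 16) = 11/7 + (8 + 360 - 16) = 11/7 + 352 = 2475/7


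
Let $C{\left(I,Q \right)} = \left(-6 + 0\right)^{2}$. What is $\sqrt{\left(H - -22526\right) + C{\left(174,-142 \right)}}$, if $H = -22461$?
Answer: $\sqrt{101} \approx 10.05$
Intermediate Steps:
$C{\left(I,Q \right)} = 36$ ($C{\left(I,Q \right)} = \left(-6\right)^{2} = 36$)
$\sqrt{\left(H - -22526\right) + C{\left(174,-142 \right)}} = \sqrt{\left(-22461 - -22526\right) + 36} = \sqrt{\left(-22461 + 22526\right) + 36} = \sqrt{65 + 36} = \sqrt{101}$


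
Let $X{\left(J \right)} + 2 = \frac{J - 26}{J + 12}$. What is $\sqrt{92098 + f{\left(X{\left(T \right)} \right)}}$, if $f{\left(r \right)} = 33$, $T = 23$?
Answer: $\sqrt{92131} \approx 303.53$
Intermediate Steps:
$X{\left(J \right)} = -2 + \frac{-26 + J}{12 + J}$ ($X{\left(J \right)} = -2 + \frac{J - 26}{J + 12} = -2 + \frac{-26 + J}{12 + J}$)
$\sqrt{92098 + f{\left(X{\left(T \right)} \right)}} = \sqrt{92098 + 33} = \sqrt{92131}$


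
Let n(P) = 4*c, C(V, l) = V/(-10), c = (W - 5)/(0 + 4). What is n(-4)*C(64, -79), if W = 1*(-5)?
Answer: 64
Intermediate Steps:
W = -5
c = -5/2 (c = (-5 - 5)/(0 + 4) = -10/4 = -10*1/4 = -5/2 ≈ -2.5000)
C(V, l) = -V/10 (C(V, l) = V*(-1/10) = -V/10)
n(P) = -10 (n(P) = 4*(-5/2) = -10)
n(-4)*C(64, -79) = -(-1)*64 = -10*(-32/5) = 64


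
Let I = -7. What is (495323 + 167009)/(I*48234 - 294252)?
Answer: -331166/315945 ≈ -1.0482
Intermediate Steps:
(495323 + 167009)/(I*48234 - 294252) = (495323 + 167009)/(-7*48234 - 294252) = 662332/(-337638 - 294252) = 662332/(-631890) = 662332*(-1/631890) = -331166/315945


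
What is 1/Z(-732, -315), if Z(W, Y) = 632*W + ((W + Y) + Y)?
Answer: -1/463986 ≈ -2.1552e-6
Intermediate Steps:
Z(W, Y) = 2*Y + 633*W (Z(W, Y) = 632*W + (W + 2*Y) = 2*Y + 633*W)
1/Z(-732, -315) = 1/(2*(-315) + 633*(-732)) = 1/(-630 - 463356) = 1/(-463986) = -1/463986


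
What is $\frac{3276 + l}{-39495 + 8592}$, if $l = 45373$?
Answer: $- \frac{48649}{30903} \approx -1.5742$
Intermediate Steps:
$\frac{3276 + l}{-39495 + 8592} = \frac{3276 + 45373}{-39495 + 8592} = \frac{48649}{-30903} = 48649 \left(- \frac{1}{30903}\right) = - \frac{48649}{30903}$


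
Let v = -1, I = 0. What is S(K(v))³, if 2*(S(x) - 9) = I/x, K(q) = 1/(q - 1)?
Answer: 729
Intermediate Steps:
K(q) = 1/(-1 + q)
S(x) = 9 (S(x) = 9 + (0/x)/2 = 9 + (½)*0 = 9 + 0 = 9)
S(K(v))³ = 9³ = 729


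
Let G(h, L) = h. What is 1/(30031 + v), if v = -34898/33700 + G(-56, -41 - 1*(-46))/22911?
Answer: 55150050/1656153906173 ≈ 3.3300e-5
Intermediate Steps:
v = -57245377/55150050 (v = -34898/33700 - 56/22911 = -34898*1/33700 - 56*1/22911 = -17449/16850 - 8/3273 = -57245377/55150050 ≈ -1.0380)
1/(30031 + v) = 1/(30031 - 57245377/55150050) = 1/(1656153906173/55150050) = 55150050/1656153906173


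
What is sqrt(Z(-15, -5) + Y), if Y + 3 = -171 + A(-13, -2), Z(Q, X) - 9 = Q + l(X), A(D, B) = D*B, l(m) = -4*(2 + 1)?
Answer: I*sqrt(166) ≈ 12.884*I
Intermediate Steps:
l(m) = -12 (l(m) = -4*3 = -12)
A(D, B) = B*D
Z(Q, X) = -3 + Q (Z(Q, X) = 9 + (Q - 12) = 9 + (-12 + Q) = -3 + Q)
Y = -148 (Y = -3 + (-171 - 2*(-13)) = -3 + (-171 + 26) = -3 - 145 = -148)
sqrt(Z(-15, -5) + Y) = sqrt((-3 - 15) - 148) = sqrt(-18 - 148) = sqrt(-166) = I*sqrt(166)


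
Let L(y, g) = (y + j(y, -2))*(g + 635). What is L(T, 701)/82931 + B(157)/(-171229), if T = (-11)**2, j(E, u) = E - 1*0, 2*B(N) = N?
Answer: 110707760729/28400384398 ≈ 3.8981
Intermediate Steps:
B(N) = N/2
j(E, u) = E (j(E, u) = E + 0 = E)
T = 121
L(y, g) = 2*y*(635 + g) (L(y, g) = (y + y)*(g + 635) = (2*y)*(635 + g) = 2*y*(635 + g))
L(T, 701)/82931 + B(157)/(-171229) = (2*121*(635 + 701))/82931 + ((1/2)*157)/(-171229) = (2*121*1336)*(1/82931) + (157/2)*(-1/171229) = 323312*(1/82931) - 157/342458 = 323312/82931 - 157/342458 = 110707760729/28400384398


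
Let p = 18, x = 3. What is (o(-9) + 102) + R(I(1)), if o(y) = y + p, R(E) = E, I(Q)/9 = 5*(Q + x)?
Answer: 291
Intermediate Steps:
I(Q) = 135 + 45*Q (I(Q) = 9*(5*(Q + 3)) = 9*(5*(3 + Q)) = 9*(15 + 5*Q) = 135 + 45*Q)
o(y) = 18 + y (o(y) = y + 18 = 18 + y)
(o(-9) + 102) + R(I(1)) = ((18 - 9) + 102) + (135 + 45*1) = (9 + 102) + (135 + 45) = 111 + 180 = 291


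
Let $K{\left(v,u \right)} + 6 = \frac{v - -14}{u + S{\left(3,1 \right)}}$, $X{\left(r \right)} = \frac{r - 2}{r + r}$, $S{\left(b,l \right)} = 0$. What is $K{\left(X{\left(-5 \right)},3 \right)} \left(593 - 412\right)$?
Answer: $- \frac{1991}{10} \approx -199.1$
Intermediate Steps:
$X{\left(r \right)} = \frac{-2 + r}{2 r}$
$K{\left(v,u \right)} = -6 + \frac{14 + v}{u}$ ($K{\left(v,u \right)} = -6 + \frac{v - -14}{u + 0} = -6 + \frac{v + 14}{u} = -6 + \frac{14 + v}{u}$)
$K{\left(X{\left(-5 \right)},3 \right)} \left(593 - 412\right) = \frac{14 + \frac{-2 - 5}{2 \left(-5\right)} - 18}{3} \left(593 - 412\right) = \frac{14 + \frac{1}{2} \left(- \frac{1}{5}\right) \left(-7\right) - 18}{3} \cdot 181 = \frac{14 + \frac{7}{10} - 18}{3} \cdot 181 = \frac{1}{3} \left(- \frac{33}{10}\right) 181 = \left(- \frac{11}{10}\right) 181 = - \frac{1991}{10}$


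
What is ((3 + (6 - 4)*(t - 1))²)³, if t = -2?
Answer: 729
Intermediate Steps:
((3 + (6 - 4)*(t - 1))²)³ = ((3 + (6 - 4)*(-2 - 1))²)³ = ((3 + 2*(-3))²)³ = ((3 - 6)²)³ = ((-3)²)³ = 9³ = 729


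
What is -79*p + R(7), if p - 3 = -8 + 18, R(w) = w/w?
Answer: -1026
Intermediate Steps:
R(w) = 1
p = 13 (p = 3 + (-8 + 18) = 3 + 10 = 13)
-79*p + R(7) = -79*13 + 1 = -1027 + 1 = -1026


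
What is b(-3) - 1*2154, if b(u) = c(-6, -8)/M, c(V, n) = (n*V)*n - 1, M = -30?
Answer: -12847/6 ≈ -2141.2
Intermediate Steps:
c(V, n) = -1 + V*n**2 (c(V, n) = (V*n)*n - 1 = V*n**2 - 1 = -1 + V*n**2)
b(u) = 77/6 (b(u) = (-1 - 6*(-8)**2)/(-30) = (-1 - 6*64)*(-1/30) = (-1 - 384)*(-1/30) = -385*(-1/30) = 77/6)
b(-3) - 1*2154 = 77/6 - 1*2154 = 77/6 - 2154 = -12847/6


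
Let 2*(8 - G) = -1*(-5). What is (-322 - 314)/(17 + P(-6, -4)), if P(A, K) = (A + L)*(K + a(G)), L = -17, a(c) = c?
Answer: 1272/35 ≈ 36.343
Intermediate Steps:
G = 11/2 (G = 8 - (-1)*(-5)/2 = 8 - ½*5 = 8 - 5/2 = 11/2 ≈ 5.5000)
P(A, K) = (-17 + A)*(11/2 + K) (P(A, K) = (A - 17)*(K + 11/2) = (-17 + A)*(11/2 + K))
(-322 - 314)/(17 + P(-6, -4)) = (-322 - 314)/(17 + (-187/2 - 17*(-4) + (11/2)*(-6) - 6*(-4))) = -636/(17 + (-187/2 + 68 - 33 + 24)) = -636/(17 - 69/2) = -636/(-35/2) = -636*(-2/35) = 1272/35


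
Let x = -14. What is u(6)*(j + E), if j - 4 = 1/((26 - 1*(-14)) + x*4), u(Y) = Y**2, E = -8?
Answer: -585/4 ≈ -146.25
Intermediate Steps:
j = 63/16 (j = 4 + 1/((26 - 1*(-14)) - 14*4) = 4 + 1/((26 + 14) - 56) = 4 + 1/(40 - 56) = 4 + 1/(-16) = 4 - 1/16 = 63/16 ≈ 3.9375)
u(6)*(j + E) = 6**2*(63/16 - 8) = 36*(-65/16) = -585/4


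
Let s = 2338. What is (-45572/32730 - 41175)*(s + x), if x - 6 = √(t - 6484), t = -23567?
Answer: -1579508293384/16365 - 2021554983*I*√371/5455 ≈ -9.6518e+7 - 7.138e+6*I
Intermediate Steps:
x = 6 + 9*I*√371 (x = 6 + √(-23567 - 6484) = 6 + √(-30051) = 6 + 9*I*√371 ≈ 6.0 + 173.35*I)
(-45572/32730 - 41175)*(s + x) = (-45572/32730 - 41175)*(2338 + (6 + 9*I*√371)) = (-45572*1/32730 - 41175)*(2344 + 9*I*√371) = (-22786/16365 - 41175)*(2344 + 9*I*√371) = -673851661*(2344 + 9*I*√371)/16365 = -1579508293384/16365 - 2021554983*I*√371/5455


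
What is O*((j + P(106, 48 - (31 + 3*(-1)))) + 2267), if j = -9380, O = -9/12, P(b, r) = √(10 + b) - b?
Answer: 21657/4 - 3*√29/2 ≈ 5406.2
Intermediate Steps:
O = -¾ (O = -9*1/12 = -¾ ≈ -0.75000)
O*((j + P(106, 48 - (31 + 3*(-1)))) + 2267) = -3*((-9380 + (√(10 + 106) - 1*106)) + 2267)/4 = -3*((-9380 + (√116 - 106)) + 2267)/4 = -3*((-9380 + (2*√29 - 106)) + 2267)/4 = -3*((-9380 + (-106 + 2*√29)) + 2267)/4 = -3*((-9486 + 2*√29) + 2267)/4 = -3*(-7219 + 2*√29)/4 = 21657/4 - 3*√29/2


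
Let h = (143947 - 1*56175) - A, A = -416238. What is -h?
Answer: -504010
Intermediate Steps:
h = 504010 (h = (143947 - 1*56175) - 1*(-416238) = (143947 - 56175) + 416238 = 87772 + 416238 = 504010)
-h = -1*504010 = -504010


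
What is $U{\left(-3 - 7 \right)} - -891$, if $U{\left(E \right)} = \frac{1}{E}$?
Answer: $\frac{8909}{10} \approx 890.9$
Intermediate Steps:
$U{\left(-3 - 7 \right)} - -891 = \frac{1}{-3 - 7} - -891 = \frac{1}{-3 - 7} + 891 = \frac{1}{-10} + 891 = - \frac{1}{10} + 891 = \frac{8909}{10}$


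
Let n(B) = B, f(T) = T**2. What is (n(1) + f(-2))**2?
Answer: 25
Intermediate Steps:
(n(1) + f(-2))**2 = (1 + (-2)**2)**2 = (1 + 4)**2 = 5**2 = 25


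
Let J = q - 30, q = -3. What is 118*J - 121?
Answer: -4015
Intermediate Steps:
J = -33 (J = -3 - 30 = -33)
118*J - 121 = 118*(-33) - 121 = -3894 - 121 = -4015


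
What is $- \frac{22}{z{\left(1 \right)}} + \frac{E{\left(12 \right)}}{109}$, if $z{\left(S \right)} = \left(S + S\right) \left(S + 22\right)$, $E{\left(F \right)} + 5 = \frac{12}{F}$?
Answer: $- \frac{1291}{2507} \approx -0.51496$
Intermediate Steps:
$E{\left(F \right)} = -5 + \frac{12}{F}$
$z{\left(S \right)} = 2 S \left(22 + S\right)$
$- \frac{22}{z{\left(1 \right)}} + \frac{E{\left(12 \right)}}{109} = - \frac{22}{2 \cdot 1 \left(22 + 1\right)} + \frac{-5 + \frac{12}{12}}{109} = - \frac{22}{2 \cdot 1 \cdot 23} + \left(-5 + 12 \cdot \frac{1}{12}\right) \frac{1}{109} = - \frac{22}{46} + \left(-5 + 1\right) \frac{1}{109} = \left(-22\right) \frac{1}{46} - \frac{4}{109} = - \frac{11}{23} - \frac{4}{109} = - \frac{1291}{2507}$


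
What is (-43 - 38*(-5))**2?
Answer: 21609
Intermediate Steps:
(-43 - 38*(-5))**2 = (-43 + 190)**2 = 147**2 = 21609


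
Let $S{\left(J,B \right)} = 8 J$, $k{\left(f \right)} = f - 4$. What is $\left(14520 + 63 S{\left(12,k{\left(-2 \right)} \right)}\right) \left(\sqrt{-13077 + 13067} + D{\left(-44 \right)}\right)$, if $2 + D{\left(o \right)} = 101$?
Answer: $2036232 + 20568 i \sqrt{10} \approx 2.0362 \cdot 10^{6} + 65042.0 i$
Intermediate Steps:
$k{\left(f \right)} = -4 + f$ ($k{\left(f \right)} = f - 4 = -4 + f$)
$D{\left(o \right)} = 99$ ($D{\left(o \right)} = -2 + 101 = 99$)
$\left(14520 + 63 S{\left(12,k{\left(-2 \right)} \right)}\right) \left(\sqrt{-13077 + 13067} + D{\left(-44 \right)}\right) = \left(14520 + 63 \cdot 8 \cdot 12\right) \left(\sqrt{-13077 + 13067} + 99\right) = \left(14520 + 63 \cdot 96\right) \left(\sqrt{-10} + 99\right) = \left(14520 + 6048\right) \left(i \sqrt{10} + 99\right) = 20568 \left(99 + i \sqrt{10}\right) = 2036232 + 20568 i \sqrt{10}$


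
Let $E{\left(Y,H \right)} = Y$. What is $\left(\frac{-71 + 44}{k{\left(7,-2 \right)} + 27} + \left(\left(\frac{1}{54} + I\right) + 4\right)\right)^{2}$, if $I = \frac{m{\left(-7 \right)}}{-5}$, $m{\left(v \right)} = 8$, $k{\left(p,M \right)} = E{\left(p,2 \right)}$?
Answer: $\frac{13897984}{5267025} \approx 2.6387$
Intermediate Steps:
$k{\left(p,M \right)} = p$
$I = - \frac{8}{5}$ ($I = \frac{8}{-5} = 8 \left(- \frac{1}{5}\right) = - \frac{8}{5} \approx -1.6$)
$\left(\frac{-71 + 44}{k{\left(7,-2 \right)} + 27} + \left(\left(\frac{1}{54} + I\right) + 4\right)\right)^{2} = \left(\frac{-71 + 44}{7 + 27} + \left(\left(\frac{1}{54} - \frac{8}{5}\right) + 4\right)\right)^{2} = \left(- \frac{27}{34} + \left(\left(\frac{1}{54} - \frac{8}{5}\right) + 4\right)\right)^{2} = \left(\left(-27\right) \frac{1}{34} + \left(- \frac{427}{270} + 4\right)\right)^{2} = \left(- \frac{27}{34} + \frac{653}{270}\right)^{2} = \left(\frac{3728}{2295}\right)^{2} = \frac{13897984}{5267025}$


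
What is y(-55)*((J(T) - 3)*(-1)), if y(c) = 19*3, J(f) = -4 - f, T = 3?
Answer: 570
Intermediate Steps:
y(c) = 57
y(-55)*((J(T) - 3)*(-1)) = 57*(((-4 - 1*3) - 3)*(-1)) = 57*(((-4 - 3) - 3)*(-1)) = 57*((-7 - 3)*(-1)) = 57*(-10*(-1)) = 57*10 = 570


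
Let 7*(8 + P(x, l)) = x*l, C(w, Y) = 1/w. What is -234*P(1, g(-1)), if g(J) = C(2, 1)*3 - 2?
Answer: 13221/7 ≈ 1888.7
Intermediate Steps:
g(J) = -½ (g(J) = 3/2 - 2 = -½)
P(x, l) = -8 + l*x/7 (P(x, l) = -8 + (x*l)/7 = -8 + (l*x)/7 = -8 + l*x/7)
-234*P(1, g(-1)) = -234*(-8 + (⅐)*(-½)*1) = -234*(-8 - 1/14) = -234*(-113/14) = 13221/7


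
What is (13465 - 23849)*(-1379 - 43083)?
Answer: 461693408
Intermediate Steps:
(13465 - 23849)*(-1379 - 43083) = -10384*(-44462) = 461693408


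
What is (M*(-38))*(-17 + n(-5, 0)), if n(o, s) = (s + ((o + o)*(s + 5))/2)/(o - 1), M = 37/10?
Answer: 54131/30 ≈ 1804.4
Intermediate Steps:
M = 37/10 (M = 37*(1/10) = 37/10 ≈ 3.7000)
n(o, s) = (s + o*(5 + s))/(-1 + o) (n(o, s) = (s + ((2*o)*(5 + s))*(1/2))/(-1 + o) = (s + (2*o*(5 + s))*(1/2))/(-1 + o) = (s + o*(5 + s))/(-1 + o))
(M*(-38))*(-17 + n(-5, 0)) = ((37/10)*(-38))*(-17 + (0 + 5*(-5) - 5*0)/(-1 - 5)) = -703*(-17 + (0 - 25 + 0)/(-6))/5 = -703*(-17 - 1/6*(-25))/5 = -703*(-17 + 25/6)/5 = -703/5*(-77/6) = 54131/30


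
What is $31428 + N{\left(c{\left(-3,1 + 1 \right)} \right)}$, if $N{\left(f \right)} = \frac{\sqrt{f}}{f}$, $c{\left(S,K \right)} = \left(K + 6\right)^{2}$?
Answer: $\frac{251425}{8} \approx 31428.0$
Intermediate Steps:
$c{\left(S,K \right)} = \left(6 + K\right)^{2}$
$N{\left(f \right)} = \frac{1}{\sqrt{f}}$
$31428 + N{\left(c{\left(-3,1 + 1 \right)} \right)} = 31428 + \frac{1}{\sqrt{\left(6 + \left(1 + 1\right)\right)^{2}}} = 31428 + \frac{1}{\sqrt{\left(6 + 2\right)^{2}}} = 31428 + \frac{1}{\sqrt{8^{2}}} = 31428 + \frac{1}{\sqrt{64}} = 31428 + \frac{1}{8} = \frac{251425}{8}$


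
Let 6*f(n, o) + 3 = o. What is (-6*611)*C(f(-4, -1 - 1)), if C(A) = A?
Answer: 3055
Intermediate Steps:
f(n, o) = -½ + o/6
(-6*611)*C(f(-4, -1 - 1)) = (-6*611)*(-½ + (-1 - 1)/6) = -3666*(-½ + (⅙)*(-2)) = -3666*(-½ - ⅓) = -3666*(-⅚) = 3055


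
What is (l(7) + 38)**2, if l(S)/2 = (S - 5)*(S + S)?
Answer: 8836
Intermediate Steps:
l(S) = 4*S*(-5 + S) (l(S) = 2*((S - 5)*(S + S)) = 2*((-5 + S)*(2*S)) = 2*(2*S*(-5 + S)) = 4*S*(-5 + S))
(l(7) + 38)**2 = (4*7*(-5 + 7) + 38)**2 = (4*7*2 + 38)**2 = (56 + 38)**2 = 94**2 = 8836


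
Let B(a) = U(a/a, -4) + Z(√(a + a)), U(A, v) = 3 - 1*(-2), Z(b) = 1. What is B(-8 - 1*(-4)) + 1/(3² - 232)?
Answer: 1337/223 ≈ 5.9955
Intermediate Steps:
U(A, v) = 5 (U(A, v) = 3 + 2 = 5)
B(a) = 6 (B(a) = 5 + 1 = 6)
B(-8 - 1*(-4)) + 1/(3² - 232) = 6 + 1/(3² - 232) = 6 + 1/(9 - 232) = 6 + 1/(-223) = 6 - 1/223 = 1337/223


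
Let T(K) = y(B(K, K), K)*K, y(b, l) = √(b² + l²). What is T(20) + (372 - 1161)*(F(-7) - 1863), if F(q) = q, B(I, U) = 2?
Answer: 1475430 + 40*√101 ≈ 1.4758e+6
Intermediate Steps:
T(K) = K*√(4 + K²) (T(K) = √(2² + K²)*K = √(4 + K²)*K = K*√(4 + K²))
T(20) + (372 - 1161)*(F(-7) - 1863) = 20*√(4 + 20²) + (372 - 1161)*(-7 - 1863) = 20*√(4 + 400) - 789*(-1870) = 20*√404 + 1475430 = 20*(2*√101) + 1475430 = 40*√101 + 1475430 = 1475430 + 40*√101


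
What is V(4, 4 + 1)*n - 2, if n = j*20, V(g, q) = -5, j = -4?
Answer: 398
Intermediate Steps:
n = -80 (n = -4*20 = -80)
V(4, 4 + 1)*n - 2 = -5*(-80) - 2 = 400 - 2 = 398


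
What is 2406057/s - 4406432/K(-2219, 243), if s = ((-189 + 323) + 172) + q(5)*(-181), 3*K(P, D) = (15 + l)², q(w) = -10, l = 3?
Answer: -2266038989/57132 ≈ -39663.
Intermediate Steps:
K(P, D) = 108 (K(P, D) = (15 + 3)²/3 = (⅓)*18² = (⅓)*324 = 108)
s = 2116 (s = ((-189 + 323) + 172) - 10*(-181) = (134 + 172) + 1810 = 306 + 1810 = 2116)
2406057/s - 4406432/K(-2219, 243) = 2406057/2116 - 4406432/108 = 2406057*(1/2116) - 4406432*1/108 = 2406057/2116 - 1101608/27 = -2266038989/57132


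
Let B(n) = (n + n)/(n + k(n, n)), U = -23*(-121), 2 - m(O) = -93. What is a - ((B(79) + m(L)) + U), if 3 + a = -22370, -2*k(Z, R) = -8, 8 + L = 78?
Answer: -2095991/83 ≈ -25253.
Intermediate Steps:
L = 70 (L = -8 + 78 = 70)
m(O) = 95 (m(O) = 2 - 1*(-93) = 2 + 93 = 95)
k(Z, R) = 4 (k(Z, R) = -1/2*(-8) = 4)
U = 2783
B(n) = 2*n/(4 + n) (B(n) = (n + n)/(n + 4) = (2*n)/(4 + n) = 2*n/(4 + n))
a = -22373 (a = -3 - 22370 = -22373)
a - ((B(79) + m(L)) + U) = -22373 - ((2*79/(4 + 79) + 95) + 2783) = -22373 - ((2*79/83 + 95) + 2783) = -22373 - ((2*79*(1/83) + 95) + 2783) = -22373 - ((158/83 + 95) + 2783) = -22373 - (8043/83 + 2783) = -22373 - 1*239032/83 = -22373 - 239032/83 = -2095991/83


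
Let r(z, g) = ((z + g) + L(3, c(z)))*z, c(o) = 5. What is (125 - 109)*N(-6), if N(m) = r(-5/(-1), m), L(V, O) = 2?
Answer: 80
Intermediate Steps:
r(z, g) = z*(2 + g + z) (r(z, g) = ((z + g) + 2)*z = ((g + z) + 2)*z = (2 + g + z)*z = z*(2 + g + z))
N(m) = 35 + 5*m (N(m) = (-5/(-1))*(2 + m - 5/(-1)) = (-5*(-1))*(2 + m - 5*(-1)) = 5*(2 + m + 5) = 5*(7 + m) = 35 + 5*m)
(125 - 109)*N(-6) = (125 - 109)*(35 + 5*(-6)) = 16*(35 - 30) = 16*5 = 80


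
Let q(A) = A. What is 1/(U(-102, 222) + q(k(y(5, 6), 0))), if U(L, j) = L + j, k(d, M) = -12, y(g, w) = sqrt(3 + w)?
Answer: 1/108 ≈ 0.0092593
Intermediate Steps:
1/(U(-102, 222) + q(k(y(5, 6), 0))) = 1/((-102 + 222) - 12) = 1/(120 - 12) = 1/108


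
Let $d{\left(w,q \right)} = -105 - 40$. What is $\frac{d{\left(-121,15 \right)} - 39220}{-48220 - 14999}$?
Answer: $\frac{39365}{63219} \approx 0.62268$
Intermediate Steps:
$d{\left(w,q \right)} = -145$
$\frac{d{\left(-121,15 \right)} - 39220}{-48220 - 14999} = \frac{-145 - 39220}{-48220 - 14999} = - \frac{39365}{-63219} = \left(-39365\right) \left(- \frac{1}{63219}\right) = \frac{39365}{63219}$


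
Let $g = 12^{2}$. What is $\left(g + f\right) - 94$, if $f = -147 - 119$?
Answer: $-216$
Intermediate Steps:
$g = 144$
$f = -266$ ($f = -147 - 119 = -266$)
$\left(g + f\right) - 94 = \left(144 - 266\right) - 94 = -122 - 94 = -216$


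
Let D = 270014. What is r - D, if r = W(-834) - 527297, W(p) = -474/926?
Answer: -369155230/463 ≈ -7.9731e+5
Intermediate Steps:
W(p) = -237/463 (W(p) = -474*1/926 = -237/463)
r = -244138748/463 (r = -237/463 - 527297 = -244138748/463 ≈ -5.2730e+5)
r - D = -244138748/463 - 1*270014 = -244138748/463 - 270014 = -369155230/463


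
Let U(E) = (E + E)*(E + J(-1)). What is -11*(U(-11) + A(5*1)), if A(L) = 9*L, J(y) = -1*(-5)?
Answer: -1947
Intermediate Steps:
J(y) = 5
U(E) = 2*E*(5 + E) (U(E) = (E + E)*(E + 5) = (2*E)*(5 + E) = 2*E*(5 + E))
-11*(U(-11) + A(5*1)) = -11*(2*(-11)*(5 - 11) + 9*(5*1)) = -11*(2*(-11)*(-6) + 9*5) = -11*(132 + 45) = -11*177 = -1947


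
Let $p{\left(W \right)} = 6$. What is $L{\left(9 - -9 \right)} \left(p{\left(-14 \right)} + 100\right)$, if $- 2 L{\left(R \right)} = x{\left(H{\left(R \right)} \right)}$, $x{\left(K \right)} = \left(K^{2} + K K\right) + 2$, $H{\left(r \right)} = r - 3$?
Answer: $-23956$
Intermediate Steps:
$H{\left(r \right)} = -3 + r$
$x{\left(K \right)} = 2 + 2 K^{2}$ ($x{\left(K \right)} = \left(K^{2} + K^{2}\right) + 2 = 2 K^{2} + 2 = 2 + 2 K^{2}$)
$L{\left(R \right)} = -1 - \left(-3 + R\right)^{2}$ ($L{\left(R \right)} = - \frac{2 + 2 \left(-3 + R\right)^{2}}{2} = -1 - \left(-3 + R\right)^{2}$)
$L{\left(9 - -9 \right)} \left(p{\left(-14 \right)} + 100\right) = \left(-1 - \left(-3 + \left(9 - -9\right)\right)^{2}\right) \left(6 + 100\right) = \left(-1 - \left(-3 + \left(9 + 9\right)\right)^{2}\right) 106 = \left(-1 - \left(-3 + 18\right)^{2}\right) 106 = \left(-1 - 15^{2}\right) 106 = \left(-1 - 225\right) 106 = \left(-226\right) 106 = -23956$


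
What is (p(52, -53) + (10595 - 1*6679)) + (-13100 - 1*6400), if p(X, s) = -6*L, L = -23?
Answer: -15446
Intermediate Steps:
p(X, s) = 138 (p(X, s) = -6*(-23) = 138)
(p(52, -53) + (10595 - 1*6679)) + (-13100 - 1*6400) = (138 + (10595 - 1*6679)) + (-13100 - 1*6400) = (138 + (10595 - 6679)) + (-13100 - 6400) = (138 + 3916) - 19500 = 4054 - 19500 = -15446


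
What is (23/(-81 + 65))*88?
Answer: -253/2 ≈ -126.50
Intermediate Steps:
(23/(-81 + 65))*88 = (23/(-16))*88 = -1/16*23*88 = -23/16*88 = -253/2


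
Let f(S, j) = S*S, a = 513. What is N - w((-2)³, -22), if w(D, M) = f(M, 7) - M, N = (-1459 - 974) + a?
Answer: -2426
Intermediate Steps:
N = -1920 (N = (-1459 - 974) + 513 = -2433 + 513 = -1920)
f(S, j) = S²
w(D, M) = M² - M
N - w((-2)³, -22) = -1920 - (-22)*(-1 - 22) = -1920 - (-22)*(-23) = -1920 - 1*506 = -1920 - 506 = -2426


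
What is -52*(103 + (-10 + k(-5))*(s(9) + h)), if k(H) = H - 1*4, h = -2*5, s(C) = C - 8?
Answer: -14248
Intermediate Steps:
s(C) = -8 + C
h = -10
k(H) = -4 + H (k(H) = H - 4 = -4 + H)
-52*(103 + (-10 + k(-5))*(s(9) + h)) = -52*(103 + (-10 + (-4 - 5))*((-8 + 9) - 10)) = -52*(103 + (-10 - 9)*(1 - 10)) = -52*(103 - 19*(-9)) = -52*(103 + 171) = -52*274 = -14248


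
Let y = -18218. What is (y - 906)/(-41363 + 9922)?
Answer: 19124/31441 ≈ 0.60825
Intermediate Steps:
(y - 906)/(-41363 + 9922) = (-18218 - 906)/(-41363 + 9922) = -19124/(-31441) = -19124*(-1/31441) = 19124/31441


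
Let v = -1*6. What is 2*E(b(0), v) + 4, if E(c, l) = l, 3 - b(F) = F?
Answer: -8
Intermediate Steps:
b(F) = 3 - F
v = -6
2*E(b(0), v) + 4 = 2*(-6) + 4 = -12 + 4 = -8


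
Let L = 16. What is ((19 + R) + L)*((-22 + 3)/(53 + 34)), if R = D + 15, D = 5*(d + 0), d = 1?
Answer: -1045/87 ≈ -12.011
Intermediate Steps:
D = 5 (D = 5*(1 + 0) = 5*1 = 5)
R = 20 (R = 5 + 15 = 20)
((19 + R) + L)*((-22 + 3)/(53 + 34)) = ((19 + 20) + 16)*((-22 + 3)/(53 + 34)) = (39 + 16)*(-19/87) = 55*(-19*1/87) = 55*(-19/87) = -1045/87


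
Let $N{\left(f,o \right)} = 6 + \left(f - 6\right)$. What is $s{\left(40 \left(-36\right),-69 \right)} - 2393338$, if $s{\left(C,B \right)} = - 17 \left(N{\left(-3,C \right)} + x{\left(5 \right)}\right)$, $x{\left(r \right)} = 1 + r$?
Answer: $-2393389$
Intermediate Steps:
$N{\left(f,o \right)} = f$ ($N{\left(f,o \right)} = 6 + \left(f - 6\right) = 6 + \left(-6 + f\right) = f$)
$s{\left(C,B \right)} = -51$ ($s{\left(C,B \right)} = - 17 \left(-3 + \left(1 + 5\right)\right) = - 17 \left(-3 + 6\right) = \left(-17\right) 3 = -51$)
$s{\left(40 \left(-36\right),-69 \right)} - 2393338 = -51 - 2393338 = -2393389$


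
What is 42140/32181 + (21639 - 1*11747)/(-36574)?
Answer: 611446954/588493947 ≈ 1.0390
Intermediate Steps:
42140/32181 + (21639 - 1*11747)/(-36574) = 42140*(1/32181) + (21639 - 11747)*(-1/36574) = 42140/32181 + 9892*(-1/36574) = 42140/32181 - 4946/18287 = 611446954/588493947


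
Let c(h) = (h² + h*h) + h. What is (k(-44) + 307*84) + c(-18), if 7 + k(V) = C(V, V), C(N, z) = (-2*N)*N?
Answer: 22539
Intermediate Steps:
C(N, z) = -2*N²
k(V) = -7 - 2*V²
c(h) = h + 2*h² (c(h) = (h² + h²) + h = 2*h² + h = h + 2*h²)
(k(-44) + 307*84) + c(-18) = ((-7 - 2*(-44)²) + 307*84) - 18*(1 + 2*(-18)) = ((-7 - 2*1936) + 25788) - 18*(1 - 36) = ((-7 - 3872) + 25788) - 18*(-35) = (-3879 + 25788) + 630 = 21909 + 630 = 22539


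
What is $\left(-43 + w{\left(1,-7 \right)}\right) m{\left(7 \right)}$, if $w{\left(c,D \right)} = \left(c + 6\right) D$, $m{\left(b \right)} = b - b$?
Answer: $0$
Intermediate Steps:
$m{\left(b \right)} = 0$
$w{\left(c,D \right)} = D \left(6 + c\right)$ ($w{\left(c,D \right)} = \left(6 + c\right) D = D \left(6 + c\right)$)
$\left(-43 + w{\left(1,-7 \right)}\right) m{\left(7 \right)} = \left(-43 - 7 \left(6 + 1\right)\right) 0 = \left(-43 - 49\right) 0 = \left(-92\right) 0 = 0$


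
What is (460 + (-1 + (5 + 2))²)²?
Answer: 246016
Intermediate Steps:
(460 + (-1 + (5 + 2))²)² = (460 + (-1 + 7)²)² = (460 + 6²)² = (460 + 36)² = 496² = 246016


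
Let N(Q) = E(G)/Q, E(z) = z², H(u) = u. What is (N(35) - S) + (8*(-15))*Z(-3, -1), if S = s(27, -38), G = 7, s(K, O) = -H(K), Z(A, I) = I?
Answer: 742/5 ≈ 148.40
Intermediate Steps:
s(K, O) = -K
S = -27 (S = -1*27 = -27)
N(Q) = 49/Q (N(Q) = 7²/Q = 49/Q)
(N(35) - S) + (8*(-15))*Z(-3, -1) = (49/35 - 1*(-27)) + (8*(-15))*(-1) = (49*(1/35) + 27) - 120*(-1) = (7/5 + 27) + 120 = 142/5 + 120 = 742/5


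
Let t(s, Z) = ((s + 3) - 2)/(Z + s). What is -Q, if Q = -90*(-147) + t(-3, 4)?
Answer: -13228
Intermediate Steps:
t(s, Z) = (1 + s)/(Z + s) (t(s, Z) = ((3 + s) - 2)/(Z + s) = (1 + s)/(Z + s))
Q = 13228 (Q = -90*(-147) + (1 - 3)/(4 - 3) = 13230 - 2/1 = 13230 + 1*(-2) = 13230 - 2 = 13228)
-Q = -1*13228 = -13228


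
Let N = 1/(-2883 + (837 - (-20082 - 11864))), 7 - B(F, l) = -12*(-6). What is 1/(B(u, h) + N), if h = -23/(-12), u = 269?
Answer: -29900/1943499 ≈ -0.015385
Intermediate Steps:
h = 23/12 (h = -23*(-1/12) = 23/12 ≈ 1.9167)
B(F, l) = -65 (B(F, l) = 7 - (-12)*(-6) = 7 - 1*72 = 7 - 72 = -65)
N = 1/29900 (N = 1/(-2883 + (837 - 1*(-31946))) = 1/(-2883 + (837 + 31946)) = 1/(-2883 + 32783) = 1/29900 ≈ 3.3445e-5)
1/(B(u, h) + N) = 1/(-65 + 1/29900) = 1/(-1943499/29900) = -29900/1943499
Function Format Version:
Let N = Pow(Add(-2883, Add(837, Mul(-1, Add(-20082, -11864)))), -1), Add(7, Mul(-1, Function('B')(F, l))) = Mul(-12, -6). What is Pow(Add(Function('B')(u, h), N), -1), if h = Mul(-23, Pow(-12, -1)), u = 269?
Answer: Rational(-29900, 1943499) ≈ -0.015385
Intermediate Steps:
h = Rational(23, 12) (h = Mul(-23, Rational(-1, 12)) = Rational(23, 12) ≈ 1.9167)
Function('B')(F, l) = -65 (Function('B')(F, l) = Add(7, Mul(-1, Mul(-12, -6))) = Add(7, Mul(-1, 72)) = Add(7, -72) = -65)
N = Rational(1, 29900) (N = Pow(Add(-2883, Add(837, Mul(-1, -31946))), -1) = Pow(Add(-2883, Add(837, 31946)), -1) = Pow(Add(-2883, 32783), -1) = Pow(29900, -1) = Rational(1, 29900) ≈ 3.3445e-5)
Pow(Add(Function('B')(u, h), N), -1) = Pow(Add(-65, Rational(1, 29900)), -1) = Pow(Rational(-1943499, 29900), -1) = Rational(-29900, 1943499)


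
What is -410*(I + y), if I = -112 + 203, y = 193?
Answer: -116440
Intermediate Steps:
I = 91
-410*(I + y) = -410*(91 + 193) = -410*284 = -116440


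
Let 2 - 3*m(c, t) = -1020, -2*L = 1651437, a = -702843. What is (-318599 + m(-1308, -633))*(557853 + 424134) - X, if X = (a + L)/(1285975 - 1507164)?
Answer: -138254425980385673/442378 ≈ -3.1253e+11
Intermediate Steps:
L = -1651437/2 (L = -1/2*1651437 = -1651437/2 ≈ -8.2572e+5)
m(c, t) = 1022/3 (m(c, t) = 2/3 - 1/3*(-1020) = 2/3 + 340 = 1022/3)
X = 3057123/442378 (X = (-702843 - 1651437/2)/(1285975 - 1507164) = -3057123/2/(-221189) = -3057123/2*(-1/221189) = 3057123/442378 ≈ 6.9107)
(-318599 + m(-1308, -633))*(557853 + 424134) - X = (-318599 + 1022/3)*(557853 + 424134) - 1*3057123/442378 = -954775/3*981987 - 3057123/442378 = -312525545975 - 3057123/442378 = -138254425980385673/442378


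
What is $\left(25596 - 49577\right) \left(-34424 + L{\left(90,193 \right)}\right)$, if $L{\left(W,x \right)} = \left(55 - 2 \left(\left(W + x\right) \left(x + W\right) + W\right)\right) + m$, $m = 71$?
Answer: $4668045536$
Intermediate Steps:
$L{\left(W,x \right)} = 126 - 2 W - 2 \left(W + x\right)^{2}$ ($L{\left(W,x \right)} = \left(55 - 2 \left(\left(W + x\right) \left(x + W\right) + W\right)\right) + 71 = \left(55 - 2 \left(\left(W + x\right) \left(W + x\right) + W\right)\right) + 71 = \left(55 - 2 \left(\left(W + x\right)^{2} + W\right)\right) + 71 = \left(55 - 2 \left(W + \left(W + x\right)^{2}\right)\right) + 71 = \left(55 - \left(2 W + 2 \left(W + x\right)^{2}\right)\right) + 71 = \left(55 - 2 W - 2 \left(W + x\right)^{2}\right) + 71 = 126 - 2 W - 2 \left(W + x\right)^{2}$)
$\left(25596 - 49577\right) \left(-34424 + L{\left(90,193 \right)}\right) = \left(25596 - 49577\right) \left(-34424 - \left(54 + 2 \left(90 + 193\right)^{2}\right)\right) = - 23981 \left(-34424 - \left(54 + 160178\right)\right) = - 23981 \left(-34424 - 160232\right) = \left(-23981\right) \left(-194656\right) = 4668045536$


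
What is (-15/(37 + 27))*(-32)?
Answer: 15/2 ≈ 7.5000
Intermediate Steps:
(-15/(37 + 27))*(-32) = (-15/64)*(-32) = ((1/64)*(-15))*(-32) = -15/64*(-32) = 15/2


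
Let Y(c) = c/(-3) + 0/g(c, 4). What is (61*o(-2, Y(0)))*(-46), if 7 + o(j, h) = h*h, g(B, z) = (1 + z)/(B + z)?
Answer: 19642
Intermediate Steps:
g(B, z) = (1 + z)/(B + z)
Y(c) = -c/3 (Y(c) = c/(-3) + 0/(((1 + 4)/(c + 4))) = c*(-⅓) + 0/((5/(4 + c))) = -c/3 + 0/((5/(4 + c))) = -c/3 + 0*(⅘ + c/5) = -c/3 + 0 = -c/3)
o(j, h) = -7 + h² (o(j, h) = -7 + h*h = -7 + h²)
(61*o(-2, Y(0)))*(-46) = (61*(-7 + (-⅓*0)²))*(-46) = (61*(-7 + 0²))*(-46) = (61*(-7 + 0))*(-46) = (61*(-7))*(-46) = -427*(-46) = 19642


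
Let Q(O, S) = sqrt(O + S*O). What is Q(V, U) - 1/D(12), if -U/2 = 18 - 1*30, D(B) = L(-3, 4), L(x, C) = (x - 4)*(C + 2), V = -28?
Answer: 1/42 + 10*I*sqrt(7) ≈ 0.02381 + 26.458*I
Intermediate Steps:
L(x, C) = (-4 + x)*(2 + C)
D(B) = -42 (D(B) = -8 - 4*4 + 2*(-3) + 4*(-3) = -8 - 16 - 6 - 12 = -42)
U = 24 (U = -2*(18 - 1*30) = -2*(18 - 30) = -2*(-12) = 24)
Q(O, S) = sqrt(O + O*S)
Q(V, U) - 1/D(12) = sqrt(-28*(1 + 24)) - 1/(-42) = sqrt(-28*25) - 1*(-1/42) = sqrt(-700) + 1/42 = 10*I*sqrt(7) + 1/42 = 1/42 + 10*I*sqrt(7)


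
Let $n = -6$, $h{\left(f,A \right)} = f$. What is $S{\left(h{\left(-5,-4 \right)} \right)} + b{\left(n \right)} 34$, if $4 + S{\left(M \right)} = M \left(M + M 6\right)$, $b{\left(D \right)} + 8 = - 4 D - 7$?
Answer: $477$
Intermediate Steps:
$b{\left(D \right)} = -15 - 4 D$ ($b{\left(D \right)} = -8 - \left(7 + 4 D\right) = -15 - 4 D$)
$S{\left(M \right)} = -4 + 7 M^{2}$ ($S{\left(M \right)} = -4 + M \left(M + M 6\right) = -4 + M \left(M + 6 M\right) = -4 + M 7 M = -4 + 7 M^{2}$)
$S{\left(h{\left(-5,-4 \right)} \right)} + b{\left(n \right)} 34 = \left(-4 + 7 \left(-5\right)^{2}\right) + \left(-15 - -24\right) 34 = \left(-4 + 7 \cdot 25\right) + \left(-15 + 24\right) 34 = \left(-4 + 175\right) + 9 \cdot 34 = 171 + 306 = 477$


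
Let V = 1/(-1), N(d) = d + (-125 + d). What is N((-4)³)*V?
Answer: 253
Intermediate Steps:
N(d) = -125 + 2*d
V = -1
N((-4)³)*V = (-125 + 2*(-4)³)*(-1) = (-125 + 2*(-64))*(-1) = (-125 - 128)*(-1) = -253*(-1) = 253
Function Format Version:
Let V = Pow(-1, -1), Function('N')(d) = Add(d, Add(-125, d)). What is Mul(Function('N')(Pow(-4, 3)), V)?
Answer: 253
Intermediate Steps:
Function('N')(d) = Add(-125, Mul(2, d))
V = -1
Mul(Function('N')(Pow(-4, 3)), V) = Mul(Add(-125, Mul(2, Pow(-4, 3))), -1) = Mul(Add(-125, Mul(2, -64)), -1) = Mul(Add(-125, -128), -1) = Mul(-253, -1) = 253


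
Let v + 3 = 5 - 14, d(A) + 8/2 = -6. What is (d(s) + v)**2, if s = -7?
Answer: 484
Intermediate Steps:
d(A) = -10 (d(A) = -4 - 6 = -10)
v = -12 (v = -3 + (5 - 14) = -3 - 9 = -12)
(d(s) + v)**2 = (-10 - 12)**2 = (-22)**2 = 484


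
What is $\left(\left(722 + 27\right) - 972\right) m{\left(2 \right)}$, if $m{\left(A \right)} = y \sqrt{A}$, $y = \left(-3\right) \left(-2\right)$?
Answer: $- 1338 \sqrt{2} \approx -1892.2$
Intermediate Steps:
$y = 6$
$m{\left(A \right)} = 6 \sqrt{A}$
$\left(\left(722 + 27\right) - 972\right) m{\left(2 \right)} = \left(\left(722 + 27\right) - 972\right) 6 \sqrt{2} = \left(749 - 972\right) 6 \sqrt{2} = - 223 \cdot 6 \sqrt{2} = - 1338 \sqrt{2}$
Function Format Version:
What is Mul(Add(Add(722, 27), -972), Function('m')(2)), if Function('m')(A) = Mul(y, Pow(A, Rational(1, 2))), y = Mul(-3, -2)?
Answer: Mul(-1338, Pow(2, Rational(1, 2))) ≈ -1892.2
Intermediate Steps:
y = 6
Function('m')(A) = Mul(6, Pow(A, Rational(1, 2)))
Mul(Add(Add(722, 27), -972), Function('m')(2)) = Mul(Add(Add(722, 27), -972), Mul(6, Pow(2, Rational(1, 2)))) = Mul(Add(749, -972), Mul(6, Pow(2, Rational(1, 2)))) = Mul(-223, Mul(6, Pow(2, Rational(1, 2)))) = Mul(-1338, Pow(2, Rational(1, 2)))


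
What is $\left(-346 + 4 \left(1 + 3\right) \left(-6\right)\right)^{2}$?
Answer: $195364$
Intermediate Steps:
$\left(-346 + 4 \left(1 + 3\right) \left(-6\right)\right)^{2} = \left(-346 + 4 \cdot 4 \left(-6\right)\right)^{2} = \left(-346 + 16 \left(-6\right)\right)^{2} = \left(-346 - 96\right)^{2} = \left(-442\right)^{2} = 195364$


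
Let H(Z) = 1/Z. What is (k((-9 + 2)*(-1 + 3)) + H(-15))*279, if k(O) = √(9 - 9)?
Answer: -93/5 ≈ -18.600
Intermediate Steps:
k(O) = 0 (k(O) = √0 = 0)
(k((-9 + 2)*(-1 + 3)) + H(-15))*279 = (0 + 1/(-15))*279 = (0 - 1/15)*279 = -1/15*279 = -93/5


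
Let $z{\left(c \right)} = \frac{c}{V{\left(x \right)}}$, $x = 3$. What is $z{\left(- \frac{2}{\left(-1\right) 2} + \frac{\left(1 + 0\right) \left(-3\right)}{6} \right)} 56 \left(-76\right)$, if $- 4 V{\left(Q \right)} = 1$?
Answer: $8512$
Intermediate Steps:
$V{\left(Q \right)} = - \frac{1}{4}$ ($V{\left(Q \right)} = \left(- \frac{1}{4}\right) 1 = - \frac{1}{4}$)
$z{\left(c \right)} = - 4 c$ ($z{\left(c \right)} = \frac{c}{- \frac{1}{4}} = c \left(-4\right) = - 4 c$)
$z{\left(- \frac{2}{\left(-1\right) 2} + \frac{\left(1 + 0\right) \left(-3\right)}{6} \right)} 56 \left(-76\right) = - 4 \left(- \frac{2}{\left(-1\right) 2} + \frac{\left(1 + 0\right) \left(-3\right)}{6}\right) 56 \left(-76\right) = - 4 \left(- \frac{2}{-2} + 1 \left(-3\right) \frac{1}{6}\right) 56 \left(-76\right) = - 4 \left(\left(-2\right) \left(- \frac{1}{2}\right) - \frac{1}{2}\right) 56 \left(-76\right) = - 4 \left(1 - \frac{1}{2}\right) 56 \left(-76\right) = \left(-4\right) \frac{1}{2} \cdot 56 \left(-76\right) = \left(-2\right) 56 \left(-76\right) = \left(-112\right) \left(-76\right) = 8512$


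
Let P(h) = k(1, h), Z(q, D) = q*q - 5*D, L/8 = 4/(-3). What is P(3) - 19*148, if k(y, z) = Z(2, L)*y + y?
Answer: -8261/3 ≈ -2753.7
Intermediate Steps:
L = -32/3 (L = 8*(4/(-3)) = 8*(4*(-⅓)) = 8*(-4/3) = -32/3 ≈ -10.667)
Z(q, D) = q² - 5*D
k(y, z) = 175*y/3 (k(y, z) = (2² - 5*(-32/3))*y + y = (4 + 160/3)*y + y = 172*y/3 + y = 175*y/3)
P(h) = 175/3 (P(h) = (175/3)*1 = 175/3)
P(3) - 19*148 = 175/3 - 19*148 = 175/3 - 2812 = -8261/3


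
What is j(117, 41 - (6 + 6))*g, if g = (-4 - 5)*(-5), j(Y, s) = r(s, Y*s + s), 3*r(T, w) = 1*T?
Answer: 435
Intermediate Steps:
r(T, w) = T/3 (r(T, w) = (1*T)/3 = T/3)
j(Y, s) = s/3
g = 45 (g = -9*(-5) = 45)
j(117, 41 - (6 + 6))*g = ((41 - (6 + 6))/3)*45 = ((41 - 1*12)/3)*45 = ((41 - 12)/3)*45 = ((1/3)*29)*45 = (29/3)*45 = 435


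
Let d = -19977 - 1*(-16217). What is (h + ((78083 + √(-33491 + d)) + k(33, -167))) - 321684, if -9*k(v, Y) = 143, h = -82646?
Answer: -2936366/9 + 3*I*√4139 ≈ -3.2626e+5 + 193.01*I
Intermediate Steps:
d = -3760 (d = -19977 + 16217 = -3760)
k(v, Y) = -143/9 (k(v, Y) = -⅑*143 = -143/9)
(h + ((78083 + √(-33491 + d)) + k(33, -167))) - 321684 = (-82646 + ((78083 + √(-33491 - 3760)) - 143/9)) - 321684 = (-82646 + ((78083 + √(-37251)) - 143/9)) - 321684 = (-82646 + ((78083 + 3*I*√4139) - 143/9)) - 321684 = (-82646 + (702604/9 + 3*I*√4139)) - 321684 = (-41210/9 + 3*I*√4139) - 321684 = -2936366/9 + 3*I*√4139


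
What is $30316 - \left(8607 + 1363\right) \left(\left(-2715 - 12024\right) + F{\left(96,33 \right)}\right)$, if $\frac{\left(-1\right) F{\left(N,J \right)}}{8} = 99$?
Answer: $154874386$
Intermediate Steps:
$F{\left(N,J \right)} = -792$ ($F{\left(N,J \right)} = \left(-8\right) 99 = -792$)
$30316 - \left(8607 + 1363\right) \left(\left(-2715 - 12024\right) + F{\left(96,33 \right)}\right) = 30316 - \left(8607 + 1363\right) \left(\left(-2715 - 12024\right) - 792\right) = 30316 - 9970 \left(-14739 - 792\right) = 30316 - 9970 \left(-15531\right) = 30316 - -154844070 = 30316 + 154844070 = 154874386$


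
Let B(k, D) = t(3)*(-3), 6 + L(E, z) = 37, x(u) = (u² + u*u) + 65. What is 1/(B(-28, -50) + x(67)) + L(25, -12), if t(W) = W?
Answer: 280055/9034 ≈ 31.000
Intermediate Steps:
x(u) = 65 + 2*u² (x(u) = (u² + u²) + 65 = 2*u² + 65 = 65 + 2*u²)
L(E, z) = 31 (L(E, z) = -6 + 37 = 31)
B(k, D) = -9 (B(k, D) = 3*(-3) = -9)
1/(B(-28, -50) + x(67)) + L(25, -12) = 1/(-9 + (65 + 2*67²)) + 31 = 1/(-9 + (65 + 2*4489)) + 31 = 1/(-9 + (65 + 8978)) + 31 = 1/(-9 + 9043) + 31 = 1/9034 + 31 = 280055/9034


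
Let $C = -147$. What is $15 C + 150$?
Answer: $-2055$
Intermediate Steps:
$15 C + 150 = 15 \left(-147\right) + 150 = -2205 + 150 = -2055$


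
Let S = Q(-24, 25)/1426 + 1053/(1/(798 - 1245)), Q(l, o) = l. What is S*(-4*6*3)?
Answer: 24163394040/713 ≈ 3.3890e+7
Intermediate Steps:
S = -335602695/713 (S = -24/1426 + 1053/(1/(798 - 1245)) = -24*1/1426 + 1053/(1/(-447)) = -12/713 + 1053/(-1/447) = -12/713 + 1053*(-447) = -12/713 - 470691 = -335602695/713 ≈ -4.7069e+5)
S*(-4*6*3) = -335602695*(-4*6)*3/713 = -(-8054464680)*3/713 = -335602695/713*(-72) = 24163394040/713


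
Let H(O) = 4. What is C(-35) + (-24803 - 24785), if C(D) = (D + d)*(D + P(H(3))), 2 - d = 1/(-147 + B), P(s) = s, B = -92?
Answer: -11607066/239 ≈ -48565.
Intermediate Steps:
d = 479/239 (d = 2 - 1/(-147 - 92) = 2 - 1/(-239) = 2 - 1*(-1/239) = 2 + 1/239 = 479/239 ≈ 2.0042)
C(D) = (4 + D)*(479/239 + D) (C(D) = (D + 479/239)*(D + 4) = (479/239 + D)*(4 + D) = (4 + D)*(479/239 + D))
C(-35) + (-24803 - 24785) = (1916/239 + (-35)**2 + (1435/239)*(-35)) + (-24803 - 24785) = (1916/239 + 1225 - 50225/239) - 49588 = 244466/239 - 49588 = -11607066/239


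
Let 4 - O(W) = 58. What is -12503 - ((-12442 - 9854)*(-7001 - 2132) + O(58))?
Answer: -203641817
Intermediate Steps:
O(W) = -54 (O(W) = 4 - 1*58 = 4 - 58 = -54)
-12503 - ((-12442 - 9854)*(-7001 - 2132) + O(58)) = -12503 - ((-12442 - 9854)*(-7001 - 2132) - 54) = -12503 - (-22296*(-9133) - 54) = -12503 - (203629368 - 54) = -12503 - 1*203629314 = -12503 - 203629314 = -203641817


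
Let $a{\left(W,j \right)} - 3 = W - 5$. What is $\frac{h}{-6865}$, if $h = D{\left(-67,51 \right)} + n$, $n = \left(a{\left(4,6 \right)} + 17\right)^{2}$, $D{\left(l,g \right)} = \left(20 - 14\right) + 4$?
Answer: $- \frac{371}{6865} \approx -0.054042$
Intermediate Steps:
$a{\left(W,j \right)} = -2 + W$ ($a{\left(W,j \right)} = 3 + \left(W - 5\right) = 3 + \left(-5 + W\right) = -2 + W$)
$D{\left(l,g \right)} = 10$ ($D{\left(l,g \right)} = 6 + 4 = 10$)
$n = 361$ ($n = \left(\left(-2 + 4\right) + 17\right)^{2} = \left(2 + 17\right)^{2} = 19^{2} = 361$)
$h = 371$ ($h = 10 + 361 = 371$)
$\frac{h}{-6865} = \frac{371}{-6865} = 371 \left(- \frac{1}{6865}\right) = - \frac{371}{6865}$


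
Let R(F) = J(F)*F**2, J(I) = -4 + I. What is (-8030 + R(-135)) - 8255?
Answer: -2549560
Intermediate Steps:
R(F) = F**2*(-4 + F) (R(F) = (-4 + F)*F**2 = F**2*(-4 + F))
(-8030 + R(-135)) - 8255 = (-8030 + (-135)**2*(-4 - 135)) - 8255 = (-8030 + 18225*(-139)) - 8255 = (-8030 - 2533275) - 8255 = -2541305 - 8255 = -2549560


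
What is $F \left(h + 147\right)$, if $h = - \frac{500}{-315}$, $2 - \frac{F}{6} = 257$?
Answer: $- \frac{1591370}{7} \approx -2.2734 \cdot 10^{5}$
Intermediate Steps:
$F = -1530$ ($F = 12 - 1542 = -1530$)
$h = \frac{100}{63}$ ($h = \left(-500\right) \left(- \frac{1}{315}\right) = \frac{100}{63} \approx 1.5873$)
$F \left(h + 147\right) = - 1530 \left(\frac{100}{63} + 147\right) = \left(-1530\right) \frac{9361}{63} = - \frac{1591370}{7}$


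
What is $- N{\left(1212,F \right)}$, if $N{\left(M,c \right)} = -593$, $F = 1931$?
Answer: $593$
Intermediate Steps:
$- N{\left(1212,F \right)} = \left(-1\right) \left(-593\right) = 593$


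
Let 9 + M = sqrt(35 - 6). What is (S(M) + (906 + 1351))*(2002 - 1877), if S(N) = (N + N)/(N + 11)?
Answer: 282595 - 110*sqrt(29) ≈ 2.8200e+5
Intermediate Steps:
M = -9 + sqrt(29) (M = -9 + sqrt(35 - 6) = -9 + sqrt(29) ≈ -3.6148)
S(N) = 2*N/(11 + N) (S(N) = (2*N)/(11 + N) = 2*N/(11 + N))
(S(M) + (906 + 1351))*(2002 - 1877) = (2*(-9 + sqrt(29))/(11 + (-9 + sqrt(29))) + (906 + 1351))*(2002 - 1877) = (2*(-9 + sqrt(29))/(2 + sqrt(29)) + 2257)*125 = (2257 + 2*(-9 + sqrt(29))/(2 + sqrt(29)))*125 = 282125 + 250*(-9 + sqrt(29))/(2 + sqrt(29))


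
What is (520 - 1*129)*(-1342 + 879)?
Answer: -181033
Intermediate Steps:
(520 - 1*129)*(-1342 + 879) = (520 - 129)*(-463) = 391*(-463) = -181033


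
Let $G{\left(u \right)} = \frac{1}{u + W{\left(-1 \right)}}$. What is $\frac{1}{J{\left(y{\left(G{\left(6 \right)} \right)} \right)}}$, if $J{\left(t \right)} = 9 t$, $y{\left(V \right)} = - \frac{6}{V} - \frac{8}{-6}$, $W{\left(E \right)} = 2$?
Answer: $- \frac{1}{420} \approx -0.002381$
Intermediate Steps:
$G{\left(u \right)} = \frac{1}{2 + u}$ ($G{\left(u \right)} = \frac{1}{u + 2} = \frac{1}{2 + u}$)
$y{\left(V \right)} = \frac{4}{3} - \frac{6}{V}$ ($y{\left(V \right)} = - \frac{6}{V} - - \frac{4}{3} = - \frac{6}{V} + \frac{4}{3} = \frac{4}{3} - \frac{6}{V}$)
$\frac{1}{J{\left(y{\left(G{\left(6 \right)} \right)} \right)}} = \frac{1}{9 \left(\frac{4}{3} - \frac{6}{\frac{1}{2 + 6}}\right)} = \frac{1}{9 \left(\frac{4}{3} - \frac{6}{\frac{1}{8}}\right)} = \frac{1}{9 \left(\frac{4}{3} - 6 \frac{1}{\frac{1}{8}}\right)} = \frac{1}{9 \left(\frac{4}{3} - 48\right)} = \frac{1}{9 \left(- \frac{140}{3}\right)} = \frac{1}{-420} = - \frac{1}{420}$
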